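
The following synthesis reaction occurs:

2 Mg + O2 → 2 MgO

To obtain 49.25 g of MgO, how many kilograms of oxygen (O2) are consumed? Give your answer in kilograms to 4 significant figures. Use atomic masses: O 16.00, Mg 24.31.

M(MgO) = 24.31 + 16.00 = 40.31 g/mol.
M(O2) = 2(16.00) = 32.00 g/mol.
n(MgO) = 49.250 g / 40.31 g/mol = 1.2218 mol.
From the equation the MgO:O2 mole ratio is 2:1, so n(O2) = 1.2218 × 1/2 = 0.61089 mol.
Mass of O2 = 0.61089 mol × 32.00 g/mol = 19.548 g.
Converting to kg: 19.548 g = 0.01955 kg.

0.01955 kg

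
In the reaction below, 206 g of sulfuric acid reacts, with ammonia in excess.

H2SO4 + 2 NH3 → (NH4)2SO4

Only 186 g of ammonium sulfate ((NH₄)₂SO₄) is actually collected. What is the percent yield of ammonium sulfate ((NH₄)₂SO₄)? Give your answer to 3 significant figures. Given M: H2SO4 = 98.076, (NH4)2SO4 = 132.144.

n(H2SO4) = 206.0 g / 98.076 g/mol = 2.100 mol.
From the equation the H2SO4:(NH4)2SO4 mole ratio is 1:1, so n((NH4)2SO4) = 2.100 × 1/1 = 2.100 mol.
Mass of (NH4)2SO4 = 2.100 mol × 132.144 g/mol = 277.6 g.
This is the theoretical yield. Percent yield = 186 g / 277.6 g × 100% = 67.01%.

67.0 %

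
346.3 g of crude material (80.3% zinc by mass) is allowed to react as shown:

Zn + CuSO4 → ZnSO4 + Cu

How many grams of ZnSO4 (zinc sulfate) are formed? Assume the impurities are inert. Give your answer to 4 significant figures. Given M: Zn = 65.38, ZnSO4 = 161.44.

Mass of pure Zn = 346.3 g × 0.803 = 278.08 g.
n(Zn) = 278.08 g / 65.38 g/mol = 4.2533 mol.
From the equation the Zn:ZnSO4 mole ratio is 1:1, so n(ZnSO4) = 4.2533 × 1/1 = 4.2533 mol.
Mass of ZnSO4 = 4.2533 mol × 161.44 g/mol = 686.65 g.

686.6 g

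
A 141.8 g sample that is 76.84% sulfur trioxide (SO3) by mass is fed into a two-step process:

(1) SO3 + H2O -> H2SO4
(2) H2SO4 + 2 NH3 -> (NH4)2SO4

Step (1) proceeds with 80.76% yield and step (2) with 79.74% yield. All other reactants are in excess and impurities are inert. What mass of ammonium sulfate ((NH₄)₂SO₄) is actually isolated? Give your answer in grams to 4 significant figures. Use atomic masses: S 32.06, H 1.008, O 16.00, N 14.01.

Pure SO3 = 141.8 × 0.7684 = 108.96 g.
M(SO3) = 32.06 + 3(16.00) = 80.06 g/mol.
M((NH4)2SO4) = 2(14.01) + 8(1.008) + 32.06 + 4(16.00) = 132.144 g/mol.
n(SO3) = 108.96 / 80.06 = 1.3610 mol.
Step 1 (SO3:H2SO4 = 1:1): theoretical n(H2SO4) = 1.3610 mol; at 80.76% yield, n(H2SO4) = 1.0991 mol.
Step 2 (H2SO4:(NH4)2SO4 = 1:1): theoretical n((NH4)2SO4) = 1.0991 mol, so theoretical mass = 1.0991 × 132.144 = 145.24 g.
At 79.74% yield, actual mass of (NH4)2SO4 = 145.24 × 0.7974 = 115.82 g.

115.8 g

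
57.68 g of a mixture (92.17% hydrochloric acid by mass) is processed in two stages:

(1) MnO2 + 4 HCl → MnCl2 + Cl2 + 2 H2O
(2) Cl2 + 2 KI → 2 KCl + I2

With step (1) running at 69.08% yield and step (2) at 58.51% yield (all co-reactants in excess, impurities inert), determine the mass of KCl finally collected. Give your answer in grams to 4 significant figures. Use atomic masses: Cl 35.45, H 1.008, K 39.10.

Pure HCl = 57.68 × 0.9217 = 53.164 g.
M(HCl) = 1.008 + 35.45 = 36.458 g/mol.
M(KCl) = 39.10 + 35.45 = 74.55 g/mol.
n(HCl) = 53.164 / 36.458 = 1.4582 mol.
Step 1 (HCl:Cl2 = 4:1): theoretical n(Cl2) = 0.36455 mol; at 69.08% yield, n(Cl2) = 0.25183 mol.
Step 2 (Cl2:KCl = 1:2): theoretical n(KCl) = 0.50367 mol, so theoretical mass = 0.50367 × 74.55 = 37.548 g.
At 58.51% yield, actual mass of KCl = 37.548 × 0.5851 = 21.970 g.

21.97 g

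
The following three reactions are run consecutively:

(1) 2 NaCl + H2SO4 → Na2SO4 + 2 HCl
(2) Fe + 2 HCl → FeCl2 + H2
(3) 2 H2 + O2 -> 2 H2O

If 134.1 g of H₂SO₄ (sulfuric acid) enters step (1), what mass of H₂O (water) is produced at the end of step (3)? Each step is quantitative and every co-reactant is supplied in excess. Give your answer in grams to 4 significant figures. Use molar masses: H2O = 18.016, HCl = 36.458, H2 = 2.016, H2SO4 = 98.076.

n(H2SO4) = 134.1 / 98.076 = 1.3673 mol.
Reaction (1): H2SO4→HCl ratio 1:2 ⇒ n(HCl) = 2.7346 mol.
Reaction (2): HCl→H2 ratio 2:1 ⇒ n(H2) = 1.3673 mol.
Reaction (3): H2→H2O ratio 2:2 ⇒ n(H2O) = 1.3673 mol.
Mass of H2O = 1.3673 × 18.016 = 24.633 g.

24.63 g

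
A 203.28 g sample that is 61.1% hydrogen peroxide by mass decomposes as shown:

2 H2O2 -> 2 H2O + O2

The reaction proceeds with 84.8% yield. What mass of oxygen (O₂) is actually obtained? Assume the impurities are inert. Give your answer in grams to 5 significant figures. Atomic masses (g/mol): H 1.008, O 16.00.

Pure H2O2 available = 203.28 g × 0.611 = 124.204 g.
M(H2O2) = 2(1.008) + 2(16.00) = 34.016 g/mol.
M(O2) = 2(16.00) = 32.00 g/mol.
n(H2O2) = 124.204 g / 34.016 g/mol = 3.65134 mol.
From the equation the H2O2:O2 mole ratio is 2:1, so n(O2) = 3.65134 × 1/2 = 1.82567 mol.
Mass of O2 = 1.82567 mol × 32.00 g/mol = 58.4215 g.
Actual mass collected = 58.4215 g × 0.848 = 49.5414 g.

49.541 g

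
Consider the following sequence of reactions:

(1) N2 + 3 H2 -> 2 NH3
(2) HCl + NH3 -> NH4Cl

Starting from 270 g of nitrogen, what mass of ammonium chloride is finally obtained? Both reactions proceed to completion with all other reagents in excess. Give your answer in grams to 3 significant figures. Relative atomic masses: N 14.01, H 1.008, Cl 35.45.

1030 g

M(N2) = 2(14.01) = 28.02 g/mol.
M(NH4Cl) = 14.01 + 4(1.008) + 35.45 = 53.492 g/mol.
n(N2) = 270.0 / 28.02 = 9.636 mol.
Step 1 gives a 1:2 ratio of N2 to NH3, so n(NH3) = 19.27 mol.
In step 2 the NH3:NH4Cl ratio is 1:1, so n(NH4Cl) = 19.27 mol.
Mass of NH4Cl = 19.27 × 53.492 = 1031 g.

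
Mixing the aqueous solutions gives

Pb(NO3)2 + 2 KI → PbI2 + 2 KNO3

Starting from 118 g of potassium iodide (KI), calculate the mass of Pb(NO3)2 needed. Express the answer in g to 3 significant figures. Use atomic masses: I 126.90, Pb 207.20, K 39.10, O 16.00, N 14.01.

M(KI) = 39.10 + 126.90 = 166.00 g/mol.
M(Pb(NO3)2) = 207.20 + 2(14.01) + 6(16.00) = 331.22 g/mol.
n(KI) = 118.0 g / 166.00 g/mol = 0.7108 mol.
From the equation the KI:Pb(NO3)2 mole ratio is 2:1, so n(Pb(NO3)2) = 0.7108 × 1/2 = 0.3554 mol.
Mass of Pb(NO3)2 = 0.3554 mol × 331.22 g/mol = 117.7 g.

118 g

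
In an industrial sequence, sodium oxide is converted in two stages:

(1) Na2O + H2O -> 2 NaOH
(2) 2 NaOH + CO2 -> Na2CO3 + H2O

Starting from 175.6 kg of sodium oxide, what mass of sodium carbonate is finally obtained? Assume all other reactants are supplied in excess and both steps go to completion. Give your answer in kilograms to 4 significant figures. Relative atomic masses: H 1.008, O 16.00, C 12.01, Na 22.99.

300.3 kg

M(Na2O) = 2(22.99) + 16.00 = 61.98 g/mol.
M(Na2CO3) = 2(22.99) + 12.01 + 3(16.00) = 105.99 g/mol.
175.6 kg = 175600 g.
n(Na2O) = 175600 / 61.98 = 2833.2 mol.
Step 1 gives a 1:2 ratio of Na2O to NaOH, so n(NaOH) = 5666.3 mol.
In step 2 the NaOH:Na2CO3 ratio is 2:1, so n(Na2CO3) = 2833.2 mol.
Mass of Na2CO3 = 2833.2 × 105.99 = 300290 g = 300.3 kg.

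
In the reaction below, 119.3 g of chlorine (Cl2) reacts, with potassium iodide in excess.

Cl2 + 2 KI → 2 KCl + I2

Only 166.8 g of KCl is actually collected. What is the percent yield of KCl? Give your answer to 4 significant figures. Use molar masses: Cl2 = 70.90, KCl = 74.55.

66.49 %

n(Cl2) = 119.30 g / 70.90 g/mol = 1.6827 mol.
From the equation the Cl2:KCl mole ratio is 1:2, so n(KCl) = 1.6827 × 2/1 = 3.3653 mol.
Mass of KCl = 3.3653 mol × 74.55 g/mol = 250.88 g.
This is the theoretical yield. Percent yield = 166.8 g / 250.88 g × 100% = 66.485%.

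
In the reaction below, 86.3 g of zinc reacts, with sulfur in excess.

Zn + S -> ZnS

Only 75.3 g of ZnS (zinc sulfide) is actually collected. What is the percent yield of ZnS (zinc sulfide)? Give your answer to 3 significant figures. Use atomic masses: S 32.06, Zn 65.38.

M(Zn) = 65.38 g/mol.
M(ZnS) = 65.38 + 32.06 = 97.44 g/mol.
n(Zn) = 86.30 g / 65.38 g/mol = 1.320 mol.
From the equation the Zn:ZnS mole ratio is 1:1, so n(ZnS) = 1.320 × 1/1 = 1.320 mol.
Mass of ZnS = 1.320 mol × 97.44 g/mol = 128.6 g.
This is the theoretical yield. Percent yield = 75.3 g / 128.6 g × 100% = 58.55%.

58.5 %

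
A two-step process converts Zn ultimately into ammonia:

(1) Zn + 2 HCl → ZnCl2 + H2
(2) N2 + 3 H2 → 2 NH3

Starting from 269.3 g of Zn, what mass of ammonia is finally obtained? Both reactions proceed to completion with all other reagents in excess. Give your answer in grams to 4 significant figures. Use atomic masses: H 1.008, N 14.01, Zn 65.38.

46.78 g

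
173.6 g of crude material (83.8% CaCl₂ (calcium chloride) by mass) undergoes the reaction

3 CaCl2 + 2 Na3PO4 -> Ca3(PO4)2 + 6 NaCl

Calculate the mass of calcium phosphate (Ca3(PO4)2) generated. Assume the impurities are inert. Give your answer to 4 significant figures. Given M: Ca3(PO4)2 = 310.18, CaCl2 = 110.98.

135.5 g

Mass of pure CaCl2 = 173.6 g × 0.838 = 145.48 g.
n(CaCl2) = 145.48 g / 110.98 g/mol = 1.3108 mol.
From the equation the CaCl2:Ca3(PO4)2 mole ratio is 3:1, so n(Ca3(PO4)2) = 1.3108 × 1/3 = 0.43695 mol.
Mass of Ca3(PO4)2 = 0.43695 mol × 310.18 g/mol = 135.53 g.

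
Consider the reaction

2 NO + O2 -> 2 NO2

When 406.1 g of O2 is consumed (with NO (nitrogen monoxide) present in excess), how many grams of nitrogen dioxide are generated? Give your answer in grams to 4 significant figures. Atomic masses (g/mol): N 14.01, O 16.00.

1168 g

M(O2) = 2(16.00) = 32.00 g/mol.
M(NO2) = 14.01 + 2(16.00) = 46.01 g/mol.
n(O2) = 406.10 g / 32.00 g/mol = 12.691 mol.
From the equation the O2:NO2 mole ratio is 1:2, so n(NO2) = 12.691 × 2/1 = 25.381 mol.
Mass of NO2 = 25.381 mol × 46.01 g/mol = 1167.8 g.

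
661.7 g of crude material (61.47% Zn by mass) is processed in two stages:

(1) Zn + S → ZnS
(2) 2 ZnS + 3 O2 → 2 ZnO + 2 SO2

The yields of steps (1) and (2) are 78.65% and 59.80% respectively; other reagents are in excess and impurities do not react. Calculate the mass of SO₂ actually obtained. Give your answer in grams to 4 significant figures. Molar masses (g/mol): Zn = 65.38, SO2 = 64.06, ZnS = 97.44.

Pure Zn = 661.7 × 0.6147 = 406.75 g.
n(Zn) = 406.75 / 65.38 = 6.2213 mol.
Step 1 (Zn:ZnS = 1:1): theoretical n(ZnS) = 6.2213 mol; at 78.65% yield, n(ZnS) = 4.8930 mol.
Step 2 (ZnS:SO2 = 2:2): theoretical n(SO2) = 4.8930 mol, so theoretical mass = 4.8930 × 64.06 = 313.45 g.
At 59.80% yield, actual mass of SO2 = 313.45 × 0.5980 = 187.44 g.

187.4 g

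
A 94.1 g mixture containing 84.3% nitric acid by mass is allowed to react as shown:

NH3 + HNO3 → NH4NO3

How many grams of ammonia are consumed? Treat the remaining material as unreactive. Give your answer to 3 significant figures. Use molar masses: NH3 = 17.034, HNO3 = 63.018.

21.4 g

Mass of pure HNO3 = 94.1 g × 0.843 = 79.33 g.
n(HNO3) = 79.33 g / 63.018 g/mol = 1.259 mol.
From the equation the HNO3:NH3 mole ratio is 1:1, so n(NH3) = 1.259 × 1/1 = 1.259 mol.
Mass of NH3 = 1.259 mol × 17.034 g/mol = 21.44 g.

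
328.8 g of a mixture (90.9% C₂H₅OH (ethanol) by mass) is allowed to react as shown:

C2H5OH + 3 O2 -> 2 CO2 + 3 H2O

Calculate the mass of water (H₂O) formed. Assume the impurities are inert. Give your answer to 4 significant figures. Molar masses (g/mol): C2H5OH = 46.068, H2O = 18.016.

350.7 g

Mass of pure C2H5OH = 328.8 g × 0.909 = 298.88 g.
n(C2H5OH) = 298.88 g / 46.068 g/mol = 6.4878 mol.
From the equation the C2H5OH:H2O mole ratio is 1:3, so n(H2O) = 6.4878 × 3/1 = 19.463 mol.
Mass of H2O = 19.463 mol × 18.016 g/mol = 350.65 g.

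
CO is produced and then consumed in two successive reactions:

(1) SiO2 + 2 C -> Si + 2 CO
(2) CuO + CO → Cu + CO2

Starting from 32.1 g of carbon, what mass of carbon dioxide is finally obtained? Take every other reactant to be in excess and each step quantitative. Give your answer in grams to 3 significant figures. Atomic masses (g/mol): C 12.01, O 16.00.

M(C) = 12.01 g/mol.
M(CO2) = 12.01 + 2(16.00) = 44.01 g/mol.
n(C) = 32.10 / 12.01 = 2.673 mol.
Step 1 gives a 2:2 ratio of C to CO, so n(CO) = 2.673 mol.
In step 2 the CO:CO2 ratio is 1:1, so n(CO2) = 2.673 mol.
Mass of CO2 = 2.673 × 44.01 = 117.6 g.

118 g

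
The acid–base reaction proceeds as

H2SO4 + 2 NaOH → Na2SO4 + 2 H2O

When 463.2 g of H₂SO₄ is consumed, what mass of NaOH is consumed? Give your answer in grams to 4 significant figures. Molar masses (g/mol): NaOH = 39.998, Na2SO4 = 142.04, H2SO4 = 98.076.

n(H2SO4) = 463.20 g / 98.076 g/mol = 4.7229 mol.
From the equation the H2SO4:NaOH mole ratio is 1:2, so n(NaOH) = 4.7229 × 2/1 = 9.4457 mol.
Mass of NaOH = 9.4457 mol × 39.998 g/mol = 377.81 g.

377.8 g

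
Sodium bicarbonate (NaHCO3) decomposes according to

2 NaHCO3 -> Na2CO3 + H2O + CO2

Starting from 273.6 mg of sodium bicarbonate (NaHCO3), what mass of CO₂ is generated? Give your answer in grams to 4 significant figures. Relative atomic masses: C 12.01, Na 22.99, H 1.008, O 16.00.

0.07167 g

M(NaHCO3) = 22.99 + 1.008 + 12.01 + 3(16.00) = 84.008 g/mol.
M(CO2) = 12.01 + 2(16.00) = 44.01 g/mol.
Convert: 273.6 mg = 0.27360 g.
n(NaHCO3) = 0.27360 g / 84.008 g/mol = 0.0032568 mol.
From the equation the NaHCO3:CO2 mole ratio is 2:1, so n(CO2) = 0.0032568 × 1/2 = 0.0016284 mol.
Mass of CO2 = 0.0016284 mol × 44.01 g/mol = 0.071667 g.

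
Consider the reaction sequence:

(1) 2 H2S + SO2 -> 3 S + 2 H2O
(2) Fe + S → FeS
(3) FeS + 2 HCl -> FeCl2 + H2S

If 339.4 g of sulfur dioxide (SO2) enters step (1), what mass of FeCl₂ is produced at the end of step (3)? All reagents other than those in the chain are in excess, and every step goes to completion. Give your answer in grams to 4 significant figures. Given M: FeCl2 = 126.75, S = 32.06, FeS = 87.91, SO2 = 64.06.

n(SO2) = 339.4 / 64.06 = 5.2982 mol.
Reaction (1): SO2→S ratio 1:3 ⇒ n(S) = 15.894 mol.
Reaction (2): S→FeS ratio 1:1 ⇒ n(FeS) = 15.894 mol.
Reaction (3): FeS→FeCl2 ratio 1:1 ⇒ n(FeCl2) = 15.894 mol.
Mass of FeCl2 = 15.894 × 126.75 = 2014.6 g.

2015 g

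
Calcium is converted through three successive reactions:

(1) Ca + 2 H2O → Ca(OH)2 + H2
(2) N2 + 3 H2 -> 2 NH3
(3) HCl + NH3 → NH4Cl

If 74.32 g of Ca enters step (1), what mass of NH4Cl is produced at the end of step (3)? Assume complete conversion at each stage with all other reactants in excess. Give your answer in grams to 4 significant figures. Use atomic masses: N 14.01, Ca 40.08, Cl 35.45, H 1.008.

66.13 g

M(Ca) = 40.08 g/mol.
M(NH4Cl) = 14.01 + 4(1.008) + 35.45 = 53.492 g/mol.
n(Ca) = 74.32 / 40.08 = 1.8543 mol.
Reaction (1): Ca→H2 ratio 1:1 ⇒ n(H2) = 1.8543 mol.
Reaction (2): H2→NH3 ratio 3:2 ⇒ n(NH3) = 1.2362 mol.
Reaction (3): NH3→NH4Cl ratio 1:1 ⇒ n(NH4Cl) = 1.2362 mol.
Mass of NH4Cl = 1.2362 × 53.492 = 66.127 g.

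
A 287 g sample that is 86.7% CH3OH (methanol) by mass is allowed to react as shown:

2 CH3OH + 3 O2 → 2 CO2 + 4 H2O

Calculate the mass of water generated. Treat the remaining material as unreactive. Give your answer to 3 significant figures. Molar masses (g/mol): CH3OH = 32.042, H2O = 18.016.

280 g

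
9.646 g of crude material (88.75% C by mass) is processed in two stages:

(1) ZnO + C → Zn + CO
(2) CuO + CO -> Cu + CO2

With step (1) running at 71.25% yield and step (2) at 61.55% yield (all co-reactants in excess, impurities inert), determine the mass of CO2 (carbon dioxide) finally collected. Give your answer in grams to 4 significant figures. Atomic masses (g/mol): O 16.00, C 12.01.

13.76 g

Pure C = 9.646 × 0.8875 = 8.5608 g.
M(C) = 12.01 g/mol.
M(CO2) = 12.01 + 2(16.00) = 44.01 g/mol.
n(C) = 8.5608 / 12.01 = 0.71281 mol.
Step 1 (C:CO = 1:1): theoretical n(CO) = 0.71281 mol; at 71.25% yield, n(CO) = 0.50788 mol.
Step 2 (CO:CO2 = 1:1): theoretical n(CO2) = 0.50788 mol, so theoretical mass = 0.50788 × 44.01 = 22.352 g.
At 61.55% yield, actual mass of CO2 = 22.352 × 0.6155 = 13.757 g.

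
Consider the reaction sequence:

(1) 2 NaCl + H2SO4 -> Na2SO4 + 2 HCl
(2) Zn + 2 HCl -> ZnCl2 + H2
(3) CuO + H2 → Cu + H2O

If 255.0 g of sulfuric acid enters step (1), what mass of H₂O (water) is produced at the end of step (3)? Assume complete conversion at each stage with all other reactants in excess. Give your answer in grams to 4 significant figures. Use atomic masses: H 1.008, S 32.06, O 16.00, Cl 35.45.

46.84 g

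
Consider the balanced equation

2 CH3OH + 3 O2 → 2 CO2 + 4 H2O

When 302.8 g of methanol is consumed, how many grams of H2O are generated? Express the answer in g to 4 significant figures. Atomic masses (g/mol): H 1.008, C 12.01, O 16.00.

340.5 g

M(CH3OH) = 12.01 + 4(1.008) + 16.00 = 32.042 g/mol.
M(H2O) = 2(1.008) + 16.00 = 18.016 g/mol.
n(CH3OH) = 302.80 g / 32.042 g/mol = 9.4501 mol.
From the equation the CH3OH:H2O mole ratio is 2:4, so n(H2O) = 9.4501 × 4/2 = 18.900 mol.
Mass of H2O = 18.900 mol × 18.016 g/mol = 340.51 g.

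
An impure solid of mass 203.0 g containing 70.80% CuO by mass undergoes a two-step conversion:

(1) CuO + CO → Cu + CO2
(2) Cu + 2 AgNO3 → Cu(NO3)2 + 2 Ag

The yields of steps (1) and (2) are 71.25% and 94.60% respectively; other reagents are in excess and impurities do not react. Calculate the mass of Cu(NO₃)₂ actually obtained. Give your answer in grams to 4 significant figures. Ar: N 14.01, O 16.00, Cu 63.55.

228.4 g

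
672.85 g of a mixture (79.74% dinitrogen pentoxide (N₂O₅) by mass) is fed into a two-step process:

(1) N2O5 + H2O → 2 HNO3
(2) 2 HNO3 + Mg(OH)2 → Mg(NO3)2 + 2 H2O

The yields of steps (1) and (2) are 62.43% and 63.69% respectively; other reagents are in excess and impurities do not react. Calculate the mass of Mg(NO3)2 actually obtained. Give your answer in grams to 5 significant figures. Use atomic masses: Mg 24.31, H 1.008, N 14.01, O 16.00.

Pure N2O5 = 672.85 × 0.7974 = 536.531 g.
M(N2O5) = 2(14.01) + 5(16.00) = 108.02 g/mol.
M(Mg(NO3)2) = 24.31 + 2(14.01) + 6(16.00) = 148.33 g/mol.
n(N2O5) = 536.531 / 108.02 = 4.96696 mol.
Step 1 (N2O5:HNO3 = 1:2): theoretical n(HNO3) = 9.93391 mol; at 62.43% yield, n(HNO3) = 6.20174 mol.
Step 2 (HNO3:Mg(NO3)2 = 2:1): theoretical n(Mg(NO3)2) = 3.10087 mol, so theoretical mass = 3.10087 × 148.33 = 459.952 g.
At 63.69% yield, actual mass of Mg(NO3)2 = 459.952 × 0.6369 = 292.944 g.

292.94 g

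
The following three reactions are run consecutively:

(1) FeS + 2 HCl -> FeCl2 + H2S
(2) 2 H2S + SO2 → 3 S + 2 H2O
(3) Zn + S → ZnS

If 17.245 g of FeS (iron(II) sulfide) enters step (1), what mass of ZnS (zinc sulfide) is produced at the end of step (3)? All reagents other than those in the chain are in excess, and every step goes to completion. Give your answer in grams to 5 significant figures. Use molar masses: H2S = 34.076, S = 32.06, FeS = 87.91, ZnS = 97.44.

n(FeS) = 17.245 / 87.91 = 0.196167 mol.
Reaction (1): FeS→H2S ratio 1:1 ⇒ n(H2S) = 0.196167 mol.
Reaction (2): H2S→S ratio 2:3 ⇒ n(S) = 0.294250 mol.
Reaction (3): S→ZnS ratio 1:1 ⇒ n(ZnS) = 0.294250 mol.
Mass of ZnS = 0.294250 × 97.44 = 28.6717 g.

28.672 g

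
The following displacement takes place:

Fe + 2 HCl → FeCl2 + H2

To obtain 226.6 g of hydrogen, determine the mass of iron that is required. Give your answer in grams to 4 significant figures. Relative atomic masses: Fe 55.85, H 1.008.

M(H2) = 2(1.008) = 2.016 g/mol.
M(Fe) = 55.85 g/mol.
n(H2) = 226.60 g / 2.016 g/mol = 112.40 mol.
From the equation the H2:Fe mole ratio is 1:1, so n(Fe) = 112.40 × 1/1 = 112.40 mol.
Mass of Fe = 112.40 mol × 55.85 g/mol = 6277.6 g.

6278 g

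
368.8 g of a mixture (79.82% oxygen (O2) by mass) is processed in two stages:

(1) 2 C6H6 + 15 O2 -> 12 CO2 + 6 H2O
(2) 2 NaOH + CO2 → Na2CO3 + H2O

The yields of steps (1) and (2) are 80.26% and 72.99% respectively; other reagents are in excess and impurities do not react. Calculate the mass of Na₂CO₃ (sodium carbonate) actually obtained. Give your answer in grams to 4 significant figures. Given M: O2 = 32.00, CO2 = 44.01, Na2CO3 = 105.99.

457.0 g

Pure O2 = 368.8 × 0.7982 = 294.38 g.
n(O2) = 294.38 / 32.00 = 9.1993 mol.
Step 1 (O2:CO2 = 15:12): theoretical n(CO2) = 7.3594 mol; at 80.26% yield, n(CO2) = 5.9067 mol.
Step 2 (CO2:Na2CO3 = 1:1): theoretical n(Na2CO3) = 5.9067 mol, so theoretical mass = 5.9067 × 105.99 = 626.05 g.
At 72.99% yield, actual mass of Na2CO3 = 626.05 × 0.7299 = 456.95 g.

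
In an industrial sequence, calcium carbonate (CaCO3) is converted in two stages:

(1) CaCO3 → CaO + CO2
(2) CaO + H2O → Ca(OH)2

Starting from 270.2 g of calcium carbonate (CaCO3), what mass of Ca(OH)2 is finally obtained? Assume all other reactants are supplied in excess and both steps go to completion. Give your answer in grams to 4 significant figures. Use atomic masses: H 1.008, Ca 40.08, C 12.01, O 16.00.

200.0 g

M(CaCO3) = 40.08 + 12.01 + 3(16.00) = 100.09 g/mol.
M(Ca(OH)2) = 40.08 + 2(16.00) + 2(1.008) = 74.096 g/mol.
n(CaCO3) = 270.20 / 100.09 = 2.6996 mol.
Step 1 gives a 1:1 ratio of CaCO3 to CaO, so n(CaO) = 2.6996 mol.
In step 2 the CaO:Ca(OH)2 ratio is 1:1, so n(Ca(OH)2) = 2.6996 mol.
Mass of Ca(OH)2 = 2.6996 × 74.096 = 200.03 g.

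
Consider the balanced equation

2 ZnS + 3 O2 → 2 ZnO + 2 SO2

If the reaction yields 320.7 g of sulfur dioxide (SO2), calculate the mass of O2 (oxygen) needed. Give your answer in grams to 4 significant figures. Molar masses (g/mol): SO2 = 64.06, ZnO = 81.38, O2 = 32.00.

240.3 g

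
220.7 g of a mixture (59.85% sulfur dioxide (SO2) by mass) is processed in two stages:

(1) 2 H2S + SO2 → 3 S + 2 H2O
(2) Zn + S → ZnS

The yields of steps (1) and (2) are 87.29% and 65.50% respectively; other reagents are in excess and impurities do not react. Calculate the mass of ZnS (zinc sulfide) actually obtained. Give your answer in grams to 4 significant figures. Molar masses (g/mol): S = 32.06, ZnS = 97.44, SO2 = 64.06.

Pure SO2 = 220.7 × 0.5985 = 132.09 g.
n(SO2) = 132.09 / 64.06 = 2.0620 mol.
Step 1 (SO2:S = 1:3): theoretical n(S) = 6.1859 mol; at 87.29% yield, n(S) = 5.3996 mol.
Step 2 (S:ZnS = 1:1): theoretical n(ZnS) = 5.3996 mol, so theoretical mass = 5.3996 × 97.44 = 526.14 g.
At 65.50% yield, actual mass of ZnS = 526.14 × 0.6550 = 344.62 g.

344.6 g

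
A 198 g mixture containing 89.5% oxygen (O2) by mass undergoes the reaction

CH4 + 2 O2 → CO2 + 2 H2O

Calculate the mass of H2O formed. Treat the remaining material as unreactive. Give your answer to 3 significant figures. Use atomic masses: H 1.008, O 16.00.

Mass of pure O2 = 198 g × 0.895 = 177.2 g.
M(O2) = 2(16.00) = 32.00 g/mol.
M(H2O) = 2(1.008) + 16.00 = 18.016 g/mol.
n(O2) = 177.2 g / 32.00 g/mol = 5.538 mol.
From the equation the O2:H2O mole ratio is 2:2, so n(H2O) = 5.538 × 2/2 = 5.538 mol.
Mass of H2O = 5.538 mol × 18.016 g/mol = 99.77 g.

99.8 g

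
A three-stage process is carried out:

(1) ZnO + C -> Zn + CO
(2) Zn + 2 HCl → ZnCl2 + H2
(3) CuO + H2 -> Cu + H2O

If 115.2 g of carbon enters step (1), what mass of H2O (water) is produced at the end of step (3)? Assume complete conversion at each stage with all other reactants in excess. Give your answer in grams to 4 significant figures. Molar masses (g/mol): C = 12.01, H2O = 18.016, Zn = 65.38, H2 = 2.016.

172.8 g

n(C) = 115.2 / 12.01 = 9.5920 mol.
Reaction (1): C→Zn ratio 1:1 ⇒ n(Zn) = 9.5920 mol.
Reaction (2): Zn→H2 ratio 1:1 ⇒ n(H2) = 9.5920 mol.
Reaction (3): H2→H2O ratio 1:1 ⇒ n(H2O) = 9.5920 mol.
Mass of H2O = 9.5920 × 18.016 = 172.81 g.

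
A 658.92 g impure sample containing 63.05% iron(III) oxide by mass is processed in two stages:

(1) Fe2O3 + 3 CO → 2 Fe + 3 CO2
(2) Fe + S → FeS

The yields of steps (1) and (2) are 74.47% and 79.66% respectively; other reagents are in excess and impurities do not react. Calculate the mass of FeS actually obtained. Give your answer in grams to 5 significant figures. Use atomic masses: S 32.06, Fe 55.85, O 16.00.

271.33 g

Pure Fe2O3 = 658.92 × 0.6305 = 415.449 g.
M(Fe2O3) = 2(55.85) + 3(16.00) = 159.70 g/mol.
M(FeS) = 55.85 + 32.06 = 87.91 g/mol.
n(Fe2O3) = 415.449 / 159.70 = 2.60143 mol.
Step 1 (Fe2O3:Fe = 1:2): theoretical n(Fe) = 5.20287 mol; at 74.47% yield, n(Fe) = 3.87458 mol.
Step 2 (Fe:FeS = 1:1): theoretical n(FeS) = 3.87458 mol, so theoretical mass = 3.87458 × 87.91 = 340.614 g.
At 79.66% yield, actual mass of FeS = 340.614 × 0.7966 = 271.333 g.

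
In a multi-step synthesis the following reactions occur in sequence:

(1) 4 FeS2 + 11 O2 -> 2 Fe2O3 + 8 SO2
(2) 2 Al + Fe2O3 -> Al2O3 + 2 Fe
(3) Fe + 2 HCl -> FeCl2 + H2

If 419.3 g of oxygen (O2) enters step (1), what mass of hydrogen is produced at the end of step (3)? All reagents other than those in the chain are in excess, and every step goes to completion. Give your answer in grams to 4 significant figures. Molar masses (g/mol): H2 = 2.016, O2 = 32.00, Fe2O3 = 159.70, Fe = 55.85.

9.606 g

n(O2) = 419.3 / 32.00 = 13.103 mol.
Reaction (1): O2→Fe2O3 ratio 11:2 ⇒ n(Fe2O3) = 2.3824 mol.
Reaction (2): Fe2O3→Fe ratio 1:2 ⇒ n(Fe) = 4.7648 mol.
Reaction (3): Fe→H2 ratio 1:1 ⇒ n(H2) = 4.7648 mol.
Mass of H2 = 4.7648 × 2.016 = 9.6058 g.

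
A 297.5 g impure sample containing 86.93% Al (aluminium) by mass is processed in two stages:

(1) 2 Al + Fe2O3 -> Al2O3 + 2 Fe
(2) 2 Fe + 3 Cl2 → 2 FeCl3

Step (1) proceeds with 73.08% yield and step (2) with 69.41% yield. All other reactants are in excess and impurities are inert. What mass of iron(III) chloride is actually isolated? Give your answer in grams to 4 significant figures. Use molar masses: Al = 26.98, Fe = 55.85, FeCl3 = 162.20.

Pure Al = 297.5 × 0.8693 = 258.62 g.
n(Al) = 258.62 / 26.98 = 9.5855 mol.
Step 1 (Al:Fe = 2:2): theoretical n(Fe) = 9.5855 mol; at 73.08% yield, n(Fe) = 7.0051 mol.
Step 2 (Fe:FeCl3 = 2:2): theoretical n(FeCl3) = 7.0051 mol, so theoretical mass = 7.0051 × 162.20 = 1136.2 g.
At 69.41% yield, actual mass of FeCl3 = 1136.2 × 0.6941 = 788.65 g.

788.7 g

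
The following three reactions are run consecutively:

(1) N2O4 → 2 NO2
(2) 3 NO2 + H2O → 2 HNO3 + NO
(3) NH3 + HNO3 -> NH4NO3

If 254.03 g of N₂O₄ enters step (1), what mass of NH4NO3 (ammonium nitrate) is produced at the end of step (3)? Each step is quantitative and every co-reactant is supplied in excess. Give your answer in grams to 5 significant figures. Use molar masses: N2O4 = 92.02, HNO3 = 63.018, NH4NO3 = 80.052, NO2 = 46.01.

294.65 g

n(N2O4) = 254.03 / 92.02 = 2.76060 mol.
Reaction (1): N2O4→NO2 ratio 1:2 ⇒ n(NO2) = 5.52119 mol.
Reaction (2): NO2→HNO3 ratio 3:2 ⇒ n(HNO3) = 3.68079 mol.
Reaction (3): HNO3→NH4NO3 ratio 1:1 ⇒ n(NH4NO3) = 3.68079 mol.
Mass of NH4NO3 = 3.68079 × 80.052 = 294.655 g.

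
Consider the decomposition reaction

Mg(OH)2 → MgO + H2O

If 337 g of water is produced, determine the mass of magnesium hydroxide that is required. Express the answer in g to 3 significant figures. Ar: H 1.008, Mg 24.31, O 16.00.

M(H2O) = 2(1.008) + 16.00 = 18.016 g/mol.
M(Mg(OH)2) = 24.31 + 2(16.00) + 2(1.008) = 58.326 g/mol.
n(H2O) = 337.0 g / 18.016 g/mol = 18.71 mol.
From the equation the H2O:Mg(OH)2 mole ratio is 1:1, so n(Mg(OH)2) = 18.71 × 1/1 = 18.71 mol.
Mass of Mg(OH)2 = 18.71 mol × 58.326 g/mol = 1091 g.

1090 g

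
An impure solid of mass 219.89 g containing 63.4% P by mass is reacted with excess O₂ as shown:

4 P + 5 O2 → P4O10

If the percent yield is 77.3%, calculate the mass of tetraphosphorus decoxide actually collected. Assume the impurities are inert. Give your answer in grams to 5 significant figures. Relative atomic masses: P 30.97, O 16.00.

246.95 g

Pure P available = 219.89 g × 0.634 = 139.410 g.
M(P) = 30.97 g/mol.
M(P4O10) = 4(30.97) + 10(16.00) = 283.88 g/mol.
n(P) = 139.410 g / 30.97 g/mol = 4.50146 mol.
From the equation the P:P4O10 mole ratio is 4:1, so n(P4O10) = 4.50146 × 1/4 = 1.12537 mol.
Mass of P4O10 = 1.12537 mol × 283.88 g/mol = 319.469 g.
Actual mass collected = 319.469 g × 0.773 = 246.949 g.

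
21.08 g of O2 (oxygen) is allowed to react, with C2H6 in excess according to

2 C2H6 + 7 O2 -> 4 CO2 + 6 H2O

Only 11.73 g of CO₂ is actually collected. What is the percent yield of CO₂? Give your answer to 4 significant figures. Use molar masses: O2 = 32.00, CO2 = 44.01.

70.81 %

n(O2) = 21.080 g / 32.00 g/mol = 0.65875 mol.
From the equation the O2:CO2 mole ratio is 7:4, so n(CO2) = 0.65875 × 4/7 = 0.37643 mol.
Mass of CO2 = 0.37643 mol × 44.01 g/mol = 16.567 g.
This is the theoretical yield. Percent yield = 11.73 g / 16.567 g × 100% = 70.805%.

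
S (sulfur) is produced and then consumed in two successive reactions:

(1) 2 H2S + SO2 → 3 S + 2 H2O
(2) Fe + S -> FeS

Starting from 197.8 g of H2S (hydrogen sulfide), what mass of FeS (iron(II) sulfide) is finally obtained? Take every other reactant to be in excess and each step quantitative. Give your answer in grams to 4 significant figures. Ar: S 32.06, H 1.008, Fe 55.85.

765.4 g

M(H2S) = 2(1.008) + 32.06 = 34.076 g/mol.
M(FeS) = 55.85 + 32.06 = 87.91 g/mol.
n(H2S) = 197.80 / 34.076 = 5.8047 mol.
Step 1 gives a 2:3 ratio of H2S to S, so n(S) = 8.7070 mol.
In step 2 the S:FeS ratio is 1:1, so n(FeS) = 8.7070 mol.
Mass of FeS = 8.7070 × 87.91 = 765.43 g.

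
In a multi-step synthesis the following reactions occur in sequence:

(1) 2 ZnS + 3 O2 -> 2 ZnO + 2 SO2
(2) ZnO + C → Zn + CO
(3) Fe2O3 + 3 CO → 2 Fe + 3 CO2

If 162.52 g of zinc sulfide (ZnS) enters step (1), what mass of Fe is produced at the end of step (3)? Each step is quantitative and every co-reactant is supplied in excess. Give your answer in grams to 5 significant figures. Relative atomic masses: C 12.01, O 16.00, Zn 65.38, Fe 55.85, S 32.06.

62.101 g

M(ZnS) = 65.38 + 32.06 = 97.44 g/mol.
M(Fe) = 55.85 g/mol.
n(ZnS) = 162.52 / 97.44 = 1.66790 mol.
Reaction (1): ZnS→ZnO ratio 2:2 ⇒ n(ZnO) = 1.66790 mol.
Reaction (2): ZnO→CO ratio 1:1 ⇒ n(CO) = 1.66790 mol.
Reaction (3): CO→Fe ratio 3:2 ⇒ n(Fe) = 1.11193 mol.
Mass of Fe = 1.11193 × 55.85 = 62.1014 g.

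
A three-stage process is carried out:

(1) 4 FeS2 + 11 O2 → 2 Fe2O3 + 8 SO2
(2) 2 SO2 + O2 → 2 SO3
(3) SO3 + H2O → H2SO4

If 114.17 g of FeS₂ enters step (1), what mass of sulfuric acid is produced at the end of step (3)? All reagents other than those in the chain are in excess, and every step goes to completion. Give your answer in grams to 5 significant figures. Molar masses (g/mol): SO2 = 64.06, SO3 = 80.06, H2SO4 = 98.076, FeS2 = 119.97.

186.67 g

n(FeS2) = 114.17 / 119.97 = 0.951655 mol.
Reaction (1): FeS2→SO2 ratio 4:8 ⇒ n(SO2) = 1.90331 mol.
Reaction (2): SO2→SO3 ratio 2:2 ⇒ n(SO3) = 1.90331 mol.
Reaction (3): SO3→H2SO4 ratio 1:1 ⇒ n(H2SO4) = 1.90331 mol.
Mass of H2SO4 = 1.90331 × 98.076 = 186.669 g.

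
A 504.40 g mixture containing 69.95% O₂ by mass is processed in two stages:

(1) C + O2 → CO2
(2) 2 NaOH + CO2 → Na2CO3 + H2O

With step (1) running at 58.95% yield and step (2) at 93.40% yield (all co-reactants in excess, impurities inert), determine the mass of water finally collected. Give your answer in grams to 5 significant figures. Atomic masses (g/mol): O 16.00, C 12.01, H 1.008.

Pure O2 = 504.40 × 0.6995 = 352.828 g.
M(O2) = 2(16.00) = 32.00 g/mol.
M(H2O) = 2(1.008) + 16.00 = 18.016 g/mol.
n(O2) = 352.828 / 32.00 = 11.0259 mol.
Step 1 (O2:CO2 = 1:1): theoretical n(CO2) = 11.0259 mol; at 58.95% yield, n(CO2) = 6.49975 mol.
Step 2 (CO2:H2O = 1:1): theoretical n(H2O) = 6.49975 mol, so theoretical mass = 6.49975 × 18.016 = 117.099 g.
At 93.40% yield, actual mass of H2O = 117.099 × 0.9340 = 109.371 g.

109.37 g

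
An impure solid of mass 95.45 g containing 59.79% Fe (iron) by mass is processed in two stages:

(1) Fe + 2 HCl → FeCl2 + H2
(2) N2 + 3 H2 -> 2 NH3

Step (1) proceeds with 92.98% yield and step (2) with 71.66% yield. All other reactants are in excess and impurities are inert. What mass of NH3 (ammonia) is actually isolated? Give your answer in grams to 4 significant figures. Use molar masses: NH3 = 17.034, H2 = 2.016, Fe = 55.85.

7.732 g

Pure Fe = 95.45 × 0.5979 = 57.070 g.
n(Fe) = 57.070 / 55.85 = 1.0218 mol.
Step 1 (Fe:H2 = 1:1): theoretical n(H2) = 1.0218 mol; at 92.98% yield, n(H2) = 0.95010 mol.
Step 2 (H2:NH3 = 3:2): theoretical n(NH3) = 0.63340 mol, so theoretical mass = 0.63340 × 17.034 = 10.789 g.
At 71.66% yield, actual mass of NH3 = 10.789 × 0.7166 = 7.7317 g.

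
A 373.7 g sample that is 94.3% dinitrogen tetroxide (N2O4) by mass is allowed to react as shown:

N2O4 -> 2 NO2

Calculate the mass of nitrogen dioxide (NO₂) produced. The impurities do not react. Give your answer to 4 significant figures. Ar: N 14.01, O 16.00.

352.4 g

Mass of pure N2O4 = 373.7 g × 0.943 = 352.40 g.
M(N2O4) = 2(14.01) + 4(16.00) = 92.02 g/mol.
M(NO2) = 14.01 + 2(16.00) = 46.01 g/mol.
n(N2O4) = 352.40 g / 92.02 g/mol = 3.8296 mol.
From the equation the N2O4:NO2 mole ratio is 1:2, so n(NO2) = 3.8296 × 2/1 = 7.6592 mol.
Mass of NO2 = 7.6592 mol × 46.01 g/mol = 352.40 g.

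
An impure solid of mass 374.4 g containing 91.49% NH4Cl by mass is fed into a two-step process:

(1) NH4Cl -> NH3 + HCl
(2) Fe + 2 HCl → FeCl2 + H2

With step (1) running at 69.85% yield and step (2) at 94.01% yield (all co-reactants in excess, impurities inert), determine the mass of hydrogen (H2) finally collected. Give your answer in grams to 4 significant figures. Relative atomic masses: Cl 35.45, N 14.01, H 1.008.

4.239 g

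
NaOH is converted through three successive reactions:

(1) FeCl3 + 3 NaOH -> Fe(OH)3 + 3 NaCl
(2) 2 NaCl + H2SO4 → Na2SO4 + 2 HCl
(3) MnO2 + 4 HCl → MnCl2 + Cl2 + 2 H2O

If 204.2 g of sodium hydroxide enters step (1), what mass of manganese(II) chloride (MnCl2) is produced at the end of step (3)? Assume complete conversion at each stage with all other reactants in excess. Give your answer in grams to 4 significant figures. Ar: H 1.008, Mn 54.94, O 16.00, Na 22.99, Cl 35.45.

160.6 g

M(NaOH) = 22.99 + 16.00 + 1.008 = 39.998 g/mol.
M(MnCl2) = 54.94 + 2(35.45) = 125.84 g/mol.
n(NaOH) = 204.2 / 39.998 = 5.1053 mol.
Reaction (1): NaOH→NaCl ratio 3:3 ⇒ n(NaCl) = 5.1053 mol.
Reaction (2): NaCl→HCl ratio 2:2 ⇒ n(HCl) = 5.1053 mol.
Reaction (3): HCl→MnCl2 ratio 4:1 ⇒ n(MnCl2) = 1.2763 mol.
Mass of MnCl2 = 1.2763 × 125.84 = 160.61 g.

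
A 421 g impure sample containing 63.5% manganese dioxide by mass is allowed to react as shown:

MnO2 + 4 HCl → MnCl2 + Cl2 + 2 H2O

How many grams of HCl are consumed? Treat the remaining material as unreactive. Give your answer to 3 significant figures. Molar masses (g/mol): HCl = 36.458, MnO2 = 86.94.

448 g

Mass of pure MnO2 = 421 g × 0.635 = 267.3 g.
n(MnO2) = 267.3 g / 86.94 g/mol = 3.075 mol.
From the equation the MnO2:HCl mole ratio is 1:4, so n(HCl) = 3.075 × 4/1 = 12.30 mol.
Mass of HCl = 12.30 mol × 36.458 g/mol = 448.4 g.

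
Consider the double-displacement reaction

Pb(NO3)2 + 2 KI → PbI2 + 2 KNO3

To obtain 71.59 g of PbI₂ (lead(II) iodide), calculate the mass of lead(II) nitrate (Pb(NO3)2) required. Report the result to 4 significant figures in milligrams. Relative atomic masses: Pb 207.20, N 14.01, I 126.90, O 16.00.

51440 mg

M(PbI2) = 207.20 + 2(126.90) = 461.00 g/mol.
M(Pb(NO3)2) = 207.20 + 2(14.01) + 6(16.00) = 331.22 g/mol.
n(PbI2) = 71.590 g / 461.00 g/mol = 0.15529 mol.
From the equation the PbI2:Pb(NO3)2 mole ratio is 1:1, so n(Pb(NO3)2) = 0.15529 × 1/1 = 0.15529 mol.
Mass of Pb(NO3)2 = 0.15529 mol × 331.22 g/mol = 51.436 g.
Converting to mg: 51.436 g = 51440 mg.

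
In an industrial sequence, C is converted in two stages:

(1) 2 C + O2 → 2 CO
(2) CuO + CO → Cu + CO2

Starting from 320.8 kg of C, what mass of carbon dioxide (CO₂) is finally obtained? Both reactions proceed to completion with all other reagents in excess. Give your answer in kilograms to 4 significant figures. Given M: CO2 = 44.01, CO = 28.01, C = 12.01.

1176 kg

320.8 kg = 320800 g.
n(C) = 320800 / 12.01 = 26711 mol.
Step 1 gives a 2:2 ratio of C to CO, so n(CO) = 26711 mol.
In step 2 the CO:CO2 ratio is 1:1, so n(CO2) = 26711 mol.
Mass of CO2 = 26711 × 44.01 = 1.1756 × 10^6 g = 1176 kg.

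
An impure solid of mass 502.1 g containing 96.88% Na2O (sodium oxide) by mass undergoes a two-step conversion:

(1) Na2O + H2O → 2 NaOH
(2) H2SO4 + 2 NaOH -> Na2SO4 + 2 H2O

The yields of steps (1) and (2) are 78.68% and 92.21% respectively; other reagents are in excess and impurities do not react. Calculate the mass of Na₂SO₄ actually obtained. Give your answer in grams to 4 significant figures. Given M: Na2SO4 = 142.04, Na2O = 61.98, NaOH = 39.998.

808.8 g

Pure Na2O = 502.1 × 0.9688 = 486.43 g.
n(Na2O) = 486.43 / 61.98 = 7.8482 mol.
Step 1 (Na2O:NaOH = 1:2): theoretical n(NaOH) = 15.696 mol; at 78.68% yield, n(NaOH) = 12.350 mol.
Step 2 (NaOH:Na2SO4 = 2:1): theoretical n(Na2SO4) = 6.1750 mol, so theoretical mass = 6.1750 × 142.04 = 877.10 g.
At 92.21% yield, actual mass of Na2SO4 = 877.10 × 0.9221 = 808.77 g.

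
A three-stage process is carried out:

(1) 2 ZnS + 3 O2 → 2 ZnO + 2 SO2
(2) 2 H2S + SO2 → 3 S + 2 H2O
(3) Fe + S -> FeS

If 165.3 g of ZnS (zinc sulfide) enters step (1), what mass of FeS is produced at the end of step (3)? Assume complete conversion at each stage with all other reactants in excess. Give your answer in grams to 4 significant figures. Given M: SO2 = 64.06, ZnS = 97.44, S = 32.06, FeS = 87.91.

447.4 g

n(ZnS) = 165.3 / 97.44 = 1.6964 mol.
Reaction (1): ZnS→SO2 ratio 2:2 ⇒ n(SO2) = 1.6964 mol.
Reaction (2): SO2→S ratio 1:3 ⇒ n(S) = 5.0893 mol.
Reaction (3): S→FeS ratio 1:1 ⇒ n(FeS) = 5.0893 mol.
Mass of FeS = 5.0893 × 87.91 = 447.40 g.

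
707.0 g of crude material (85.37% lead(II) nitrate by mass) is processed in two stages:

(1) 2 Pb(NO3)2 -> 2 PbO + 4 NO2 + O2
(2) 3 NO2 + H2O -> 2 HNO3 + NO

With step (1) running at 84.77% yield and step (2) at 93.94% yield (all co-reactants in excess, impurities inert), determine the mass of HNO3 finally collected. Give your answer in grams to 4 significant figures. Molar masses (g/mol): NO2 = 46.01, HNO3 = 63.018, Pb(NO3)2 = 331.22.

Pure Pb(NO3)2 = 707.0 × 0.8537 = 603.57 g.
n(Pb(NO3)2) = 603.57 / 331.22 = 1.8223 mol.
Step 1 (Pb(NO3)2:NO2 = 2:4): theoretical n(NO2) = 3.6445 mol; at 84.77% yield, n(NO2) = 3.0894 mol.
Step 2 (NO2:HNO3 = 3:2): theoretical n(HNO3) = 2.0596 mol, so theoretical mass = 2.0596 × 63.018 = 129.79 g.
At 93.94% yield, actual mass of HNO3 = 129.79 × 0.9394 = 121.93 g.

121.9 g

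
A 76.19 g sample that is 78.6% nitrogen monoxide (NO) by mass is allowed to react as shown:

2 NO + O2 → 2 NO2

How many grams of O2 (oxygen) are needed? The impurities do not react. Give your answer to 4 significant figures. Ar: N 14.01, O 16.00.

31.93 g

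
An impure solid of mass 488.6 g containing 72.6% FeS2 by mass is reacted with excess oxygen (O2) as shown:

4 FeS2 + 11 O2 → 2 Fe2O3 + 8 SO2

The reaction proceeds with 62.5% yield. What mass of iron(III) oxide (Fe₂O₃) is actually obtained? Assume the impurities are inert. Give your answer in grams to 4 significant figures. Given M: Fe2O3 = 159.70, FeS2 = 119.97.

147.6 g

Pure FeS2 available = 488.6 g × 0.726 = 354.72 g.
n(FeS2) = 354.72 g / 119.97 g/mol = 2.9568 mol.
From the equation the FeS2:Fe2O3 mole ratio is 4:2, so n(Fe2O3) = 2.9568 × 2/4 = 1.4784 mol.
Mass of Fe2O3 = 1.4784 mol × 159.70 g/mol = 236.10 g.
Actual mass collected = 236.10 g × 0.625 = 147.56 g.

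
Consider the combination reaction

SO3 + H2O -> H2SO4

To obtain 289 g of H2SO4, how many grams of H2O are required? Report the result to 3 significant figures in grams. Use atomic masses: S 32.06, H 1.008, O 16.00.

M(H2SO4) = 2(1.008) + 32.06 + 4(16.00) = 98.076 g/mol.
M(H2O) = 2(1.008) + 16.00 = 18.016 g/mol.
n(H2SO4) = 289.0 g / 98.076 g/mol = 2.947 mol.
From the equation the H2SO4:H2O mole ratio is 1:1, so n(H2O) = 2.947 × 1/1 = 2.947 mol.
Mass of H2O = 2.947 mol × 18.016 g/mol = 53.09 g.

53.1 g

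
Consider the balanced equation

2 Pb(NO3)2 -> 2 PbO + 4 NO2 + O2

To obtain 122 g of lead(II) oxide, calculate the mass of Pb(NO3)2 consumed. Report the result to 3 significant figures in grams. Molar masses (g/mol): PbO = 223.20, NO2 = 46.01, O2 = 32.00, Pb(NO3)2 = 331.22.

181 g

n(PbO) = 122.0 g / 223.20 g/mol = 0.5466 mol.
From the equation the PbO:Pb(NO3)2 mole ratio is 2:2, so n(Pb(NO3)2) = 0.5466 × 2/2 = 0.5466 mol.
Mass of Pb(NO3)2 = 0.5466 mol × 331.22 g/mol = 181.0 g.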